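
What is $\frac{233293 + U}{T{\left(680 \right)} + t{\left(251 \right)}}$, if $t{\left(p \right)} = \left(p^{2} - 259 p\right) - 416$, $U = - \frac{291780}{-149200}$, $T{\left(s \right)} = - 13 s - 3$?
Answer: $- \frac{1740380369}{84051820} \approx -20.706$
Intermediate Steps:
$T{\left(s \right)} = -3 - 13 s$
$U = \frac{14589}{7460}$ ($U = \left(-291780\right) \left(- \frac{1}{149200}\right) = \frac{14589}{7460} \approx 1.9556$)
$t{\left(p \right)} = -416 + p^{2} - 259 p$
$\frac{233293 + U}{T{\left(680 \right)} + t{\left(251 \right)}} = \frac{233293 + \frac{14589}{7460}}{\left(-3 - 8840\right) - \left(65425 - 63001\right)} = \frac{1740380369}{7460 \left(\left(-3 - 8840\right) - 2424\right)} = \frac{1740380369}{7460 \left(-8843 - 2424\right)} = \frac{1740380369}{7460 \left(-11267\right)} = \frac{1740380369}{7460} \left(- \frac{1}{11267}\right) = - \frac{1740380369}{84051820}$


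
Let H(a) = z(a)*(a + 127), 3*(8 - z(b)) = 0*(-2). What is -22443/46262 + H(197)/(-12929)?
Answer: -410076651/598121398 ≈ -0.68561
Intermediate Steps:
z(b) = 8 (z(b) = 8 - 0*(-2) = 8 - 1/3*0 = 8 + 0 = 8)
H(a) = 1016 + 8*a (H(a) = 8*(a + 127) = 8*(127 + a) = 1016 + 8*a)
-22443/46262 + H(197)/(-12929) = -22443/46262 + (1016 + 8*197)/(-12929) = -22443*1/46262 + (1016 + 1576)*(-1/12929) = -22443/46262 + 2592*(-1/12929) = -22443/46262 - 2592/12929 = -410076651/598121398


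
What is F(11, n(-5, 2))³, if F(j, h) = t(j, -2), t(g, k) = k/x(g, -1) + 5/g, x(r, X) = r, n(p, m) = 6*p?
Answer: 27/1331 ≈ 0.020285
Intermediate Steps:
t(g, k) = 5/g + k/g (t(g, k) = k/g + 5/g = 5/g + k/g)
F(j, h) = 3/j (F(j, h) = (5 - 2)/j = 3/j)
F(11, n(-5, 2))³ = (3/11)³ = 27/1331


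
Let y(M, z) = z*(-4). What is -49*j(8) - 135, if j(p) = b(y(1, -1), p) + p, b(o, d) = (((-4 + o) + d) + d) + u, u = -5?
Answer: -1066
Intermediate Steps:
y(M, z) = -4*z
b(o, d) = -9 + o + 2*d (b(o, d) = (((-4 + o) + d) + d) - 5 = ((-4 + d + o) + d) - 5 = (-4 + o + 2*d) - 5 = -9 + o + 2*d)
j(p) = -5 + 3*p (j(p) = (-9 - 4*(-1) + 2*p) + p = (-9 + 4 + 2*p) + p = (-5 + 2*p) + p = -5 + 3*p)
-49*j(8) - 135 = -49*(-5 + 3*8) - 135 = -49*(-5 + 24) - 135 = -49*19 - 135 = -931 - 135 = -1066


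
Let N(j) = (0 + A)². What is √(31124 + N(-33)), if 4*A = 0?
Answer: 2*√7781 ≈ 176.42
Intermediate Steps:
A = 0 (A = (¼)*0 = 0)
N(j) = 0 (N(j) = (0 + 0)² = 0² = 0)
√(31124 + N(-33)) = √(31124 + 0) = √31124 = 2*√7781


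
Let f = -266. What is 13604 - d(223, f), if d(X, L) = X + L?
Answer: 13647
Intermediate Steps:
d(X, L) = L + X
13604 - d(223, f) = 13604 - (-266 + 223) = 13604 - 1*(-43) = 13604 + 43 = 13647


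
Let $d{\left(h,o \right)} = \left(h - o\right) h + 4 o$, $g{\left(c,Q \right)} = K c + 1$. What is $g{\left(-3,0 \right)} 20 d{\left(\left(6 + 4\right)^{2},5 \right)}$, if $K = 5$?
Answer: $-2665600$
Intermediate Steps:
$g{\left(c,Q \right)} = 1 + 5 c$ ($g{\left(c,Q \right)} = 5 c + 1 = 1 + 5 c$)
$d{\left(h,o \right)} = 4 o + h \left(h - o\right)$ ($d{\left(h,o \right)} = h \left(h - o\right) + 4 o = 4 o + h \left(h - o\right)$)
$g{\left(-3,0 \right)} 20 d{\left(\left(6 + 4\right)^{2},5 \right)} = \left(1 + 5 \left(-3\right)\right) 20 \left(\left(\left(6 + 4\right)^{2}\right)^{2} + 4 \cdot 5 - \left(6 + 4\right)^{2} \cdot 5\right) = \left(1 - 15\right) 20 \left(\left(10^{2}\right)^{2} + 20 - 10^{2} \cdot 5\right) = \left(-14\right) 20 \left(100^{2} + 20 - 100 \cdot 5\right) = - 280 \left(10000 + 20 - 500\right) = \left(-280\right) 9520 = -2665600$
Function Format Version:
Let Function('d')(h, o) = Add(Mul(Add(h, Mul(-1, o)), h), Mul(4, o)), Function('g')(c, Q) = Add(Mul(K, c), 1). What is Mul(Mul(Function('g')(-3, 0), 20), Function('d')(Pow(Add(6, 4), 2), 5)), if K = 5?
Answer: -2665600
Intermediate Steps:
Function('g')(c, Q) = Add(1, Mul(5, c)) (Function('g')(c, Q) = Add(Mul(5, c), 1) = Add(1, Mul(5, c)))
Function('d')(h, o) = Add(Mul(4, o), Mul(h, Add(h, Mul(-1, o)))) (Function('d')(h, o) = Add(Mul(h, Add(h, Mul(-1, o))), Mul(4, o)) = Add(Mul(4, o), Mul(h, Add(h, Mul(-1, o)))))
Mul(Mul(Function('g')(-3, 0), 20), Function('d')(Pow(Add(6, 4), 2), 5)) = Mul(Mul(Add(1, Mul(5, -3)), 20), Add(Pow(Pow(Add(6, 4), 2), 2), Mul(4, 5), Mul(-1, Pow(Add(6, 4), 2), 5))) = Mul(Mul(Add(1, -15), 20), Add(Pow(Pow(10, 2), 2), 20, Mul(-1, Pow(10, 2), 5))) = Mul(Mul(-14, 20), Add(Pow(100, 2), 20, Mul(-1, 100, 5))) = Mul(-280, Add(10000, 20, -500)) = Mul(-280, 9520) = -2665600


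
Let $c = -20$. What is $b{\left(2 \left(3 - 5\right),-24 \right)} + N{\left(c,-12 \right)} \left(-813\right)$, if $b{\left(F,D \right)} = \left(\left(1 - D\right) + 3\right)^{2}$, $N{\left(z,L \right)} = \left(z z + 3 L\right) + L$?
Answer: $-285392$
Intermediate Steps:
$N{\left(z,L \right)} = z^{2} + 4 L$ ($N{\left(z,L \right)} = \left(z^{2} + 3 L\right) + L = z^{2} + 4 L$)
$b{\left(F,D \right)} = \left(4 - D\right)^{2}$
$b{\left(2 \left(3 - 5\right),-24 \right)} + N{\left(c,-12 \right)} \left(-813\right) = \left(-4 - 24\right)^{2} + \left(\left(-20\right)^{2} + 4 \left(-12\right)\right) \left(-813\right) = \left(-28\right)^{2} + \left(400 - 48\right) \left(-813\right) = 784 + 352 \left(-813\right) = 784 - 286176 = -285392$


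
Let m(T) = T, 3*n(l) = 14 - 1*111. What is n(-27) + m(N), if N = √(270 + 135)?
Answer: -97/3 + 9*√5 ≈ -12.209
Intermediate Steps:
N = 9*√5 (N = √405 = 9*√5 ≈ 20.125)
n(l) = -97/3 (n(l) = (14 - 1*111)/3 = (14 - 111)/3 = (⅓)*(-97) = -97/3)
n(-27) + m(N) = -97/3 + 9*√5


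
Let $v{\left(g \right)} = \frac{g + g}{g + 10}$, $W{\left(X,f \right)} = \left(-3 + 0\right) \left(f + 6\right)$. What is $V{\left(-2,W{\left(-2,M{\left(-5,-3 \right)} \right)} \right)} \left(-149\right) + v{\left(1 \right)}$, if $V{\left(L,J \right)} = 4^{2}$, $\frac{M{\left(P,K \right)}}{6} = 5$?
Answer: $- \frac{26222}{11} \approx -2383.8$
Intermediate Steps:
$M{\left(P,K \right)} = 30$ ($M{\left(P,K \right)} = 6 \cdot 5 = 30$)
$W{\left(X,f \right)} = -18 - 3 f$ ($W{\left(X,f \right)} = - 3 \left(6 + f\right) = -18 - 3 f$)
$V{\left(L,J \right)} = 16$
$v{\left(g \right)} = \frac{2 g}{10 + g}$
$V{\left(-2,W{\left(-2,M{\left(-5,-3 \right)} \right)} \right)} \left(-149\right) + v{\left(1 \right)} = 16 \left(-149\right) + 2 \cdot 1 \frac{1}{10 + 1} = -2384 + 2 \cdot 1 \cdot \frac{1}{11} = -2384 + \frac{2}{11} = - \frac{26222}{11}$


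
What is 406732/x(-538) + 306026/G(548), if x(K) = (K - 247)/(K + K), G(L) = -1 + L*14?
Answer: 3357404531482/6021735 ≈ 5.5755e+5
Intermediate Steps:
G(L) = -1 + 14*L
x(K) = (-247 + K)/(2*K) (x(K) = (-247 + K)/((2*K)) = (-247 + K)*(1/(2*K)) = (-247 + K)/(2*K))
406732/x(-538) + 306026/G(548) = 406732/(((½)*(-247 - 538)/(-538))) + 306026/(-1 + 14*548) = 406732/(((½)*(-1/538)*(-785))) + 306026/(-1 + 7672) = 406732/(785/1076) + 306026/7671 = 406732*(1076/785) + 306026*(1/7671) = 437643632/785 + 306026/7671 = 3357404531482/6021735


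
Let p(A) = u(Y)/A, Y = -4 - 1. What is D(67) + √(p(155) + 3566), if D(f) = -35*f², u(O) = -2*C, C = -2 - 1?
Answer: -157115 + 4*√5354630/155 ≈ -1.5706e+5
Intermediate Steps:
C = -3
Y = -5
u(O) = 6 (u(O) = -2*(-3) = 6)
p(A) = 6/A
D(67) + √(p(155) + 3566) = -35*67² + √(6/155 + 3566) = -35*4489 + √(6*(1/155) + 3566) = -157115 + √(6/155 + 3566) = -157115 + √(552736/155) = -157115 + 4*√5354630/155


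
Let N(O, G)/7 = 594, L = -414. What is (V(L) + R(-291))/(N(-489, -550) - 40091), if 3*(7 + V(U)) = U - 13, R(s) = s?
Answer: 1321/107799 ≈ 0.012254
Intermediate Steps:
N(O, G) = 4158 (N(O, G) = 7*594 = 4158)
V(U) = -34/3 + U/3 (V(U) = -7 + (U - 13)/3 = -7 + (-13 + U)/3 = -7 + (-13/3 + U/3) = -34/3 + U/3)
(V(L) + R(-291))/(N(-489, -550) - 40091) = ((-34/3 + (⅓)*(-414)) - 291)/(4158 - 40091) = ((-34/3 - 138) - 291)/(-35933) = (-448/3 - 291)*(-1/35933) = -1321/3*(-1/35933) = 1321/107799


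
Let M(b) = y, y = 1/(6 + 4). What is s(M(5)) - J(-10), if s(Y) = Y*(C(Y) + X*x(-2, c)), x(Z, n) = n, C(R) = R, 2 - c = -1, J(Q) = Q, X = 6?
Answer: 1181/100 ≈ 11.810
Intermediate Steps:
y = ⅒ (y = 1/10 = ⅒ ≈ 0.10000)
c = 3 (c = 2 - 1*(-1) = 2 + 1 = 3)
M(b) = ⅒
s(Y) = Y*(18 + Y) (s(Y) = Y*(Y + 6*3) = Y*(Y + 18) = Y*(18 + Y))
s(M(5)) - J(-10) = (18 + ⅒)/10 - 1*(-10) = (⅒)*(181/10) + 10 = 181/100 + 10 = 1181/100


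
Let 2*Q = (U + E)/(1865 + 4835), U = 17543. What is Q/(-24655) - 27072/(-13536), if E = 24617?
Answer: 16517796/8259425 ≈ 1.9999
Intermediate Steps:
Q = 1054/335 (Q = ((17543 + 24617)/(1865 + 4835))/2 = (42160/6700)/2 = (42160*(1/6700))/2 = (1/2)*(2108/335) = 1054/335 ≈ 3.1463)
Q/(-24655) - 27072/(-13536) = (1054/335)/(-24655) - 27072/(-13536) = (1054/335)*(-1/24655) - 27072*(-1/13536) = -1054/8259425 + 2 = 16517796/8259425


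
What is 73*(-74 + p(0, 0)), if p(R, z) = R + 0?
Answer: -5402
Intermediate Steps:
p(R, z) = R
73*(-74 + p(0, 0)) = 73*(-74 + 0) = 73*(-74) = -5402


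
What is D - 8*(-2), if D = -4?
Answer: 12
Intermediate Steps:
D - 8*(-2) = -4 - 8*(-2) = -4 + 16 = 12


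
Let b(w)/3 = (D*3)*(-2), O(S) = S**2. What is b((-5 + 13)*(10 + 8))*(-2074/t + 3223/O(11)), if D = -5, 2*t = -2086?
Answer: 29557170/11473 ≈ 2576.2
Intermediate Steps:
t = -1043 (t = (1/2)*(-2086) = -1043)
b(w) = 90 (b(w) = 3*(-5*3*(-2)) = 3*(-15*(-2)) = 3*30 = 90)
b((-5 + 13)*(10 + 8))*(-2074/t + 3223/O(11)) = 90*(-2074/(-1043) + 3223/(11**2)) = 90*(-2074*(-1/1043) + 3223/121) = 90*(2074/1043 + 3223*(1/121)) = 90*(2074/1043 + 293/11) = 90*(328413/11473) = 29557170/11473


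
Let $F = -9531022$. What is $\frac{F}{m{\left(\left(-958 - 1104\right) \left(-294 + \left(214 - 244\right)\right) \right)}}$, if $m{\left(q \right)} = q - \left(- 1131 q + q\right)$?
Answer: $- \frac{4765511}{377803764} \approx -0.012614$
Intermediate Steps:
$m{\left(q \right)} = 1131 q$ ($m{\left(q \right)} = q - - 1130 q = q + 1130 q = 1131 q$)
$\frac{F}{m{\left(\left(-958 - 1104\right) \left(-294 + \left(214 - 244\right)\right) \right)}} = - \frac{9531022}{1131 \left(-958 - 1104\right) \left(-294 + \left(214 - 244\right)\right)} = - \frac{9531022}{1131 \left(- 2062 \left(-294 - 30\right)\right)} = - \frac{9531022}{1131 \left(\left(-2062\right) \left(-324\right)\right)} = - \frac{9531022}{1131 \cdot 668088} = - \frac{9531022}{755607528} = \left(-9531022\right) \frac{1}{755607528} = - \frac{4765511}{377803764}$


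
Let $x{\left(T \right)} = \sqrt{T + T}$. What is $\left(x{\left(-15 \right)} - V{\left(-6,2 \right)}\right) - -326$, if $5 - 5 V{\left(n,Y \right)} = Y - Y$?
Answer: $325 + i \sqrt{30} \approx 325.0 + 5.4772 i$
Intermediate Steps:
$V{\left(n,Y \right)} = 1$ ($V{\left(n,Y \right)} = 1 - \frac{Y - Y}{5} = 1 - 0 = 1 + 0 = 1$)
$x{\left(T \right)} = \sqrt{2} \sqrt{T}$ ($x{\left(T \right)} = \sqrt{2 T} = \sqrt{2} \sqrt{T}$)
$\left(x{\left(-15 \right)} - V{\left(-6,2 \right)}\right) - -326 = \left(\sqrt{2} \sqrt{-15} - 1\right) - -326 = \left(\sqrt{2} i \sqrt{15} - 1\right) + 326 = \left(i \sqrt{30} - 1\right) + 326 = \left(-1 + i \sqrt{30}\right) + 326 = 325 + i \sqrt{30}$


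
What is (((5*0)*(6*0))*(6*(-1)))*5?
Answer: 0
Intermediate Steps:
(((5*0)*(6*0))*(6*(-1)))*5 = ((0*0)*(-6))*5 = (0*(-6))*5 = 0*5 = 0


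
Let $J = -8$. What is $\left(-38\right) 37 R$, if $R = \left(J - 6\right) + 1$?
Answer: $18278$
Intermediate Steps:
$R = -13$ ($R = \left(-8 - 6\right) + 1 = -14 + 1 = -13$)
$\left(-38\right) 37 R = \left(-38\right) 37 \left(-13\right) = \left(-1406\right) \left(-13\right) = 18278$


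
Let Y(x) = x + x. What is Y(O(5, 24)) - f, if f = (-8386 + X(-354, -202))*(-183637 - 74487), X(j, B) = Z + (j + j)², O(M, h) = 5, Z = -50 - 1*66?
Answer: 127193698498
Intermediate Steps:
Z = -116 (Z = -50 - 66 = -116)
X(j, B) = -116 + 4*j² (X(j, B) = -116 + (j + j)² = -116 + (2*j)² = -116 + 4*j²)
Y(x) = 2*x
f = -127193698488 (f = (-8386 + (-116 + 4*(-354)²))*(-183637 - 74487) = (-8386 + (-116 + 4*125316))*(-258124) = (-8386 + (-116 + 501264))*(-258124) = (-8386 + 501148)*(-258124) = 492762*(-258124) = -127193698488)
Y(O(5, 24)) - f = 2*5 - 1*(-127193698488) = 10 + 127193698488 = 127193698498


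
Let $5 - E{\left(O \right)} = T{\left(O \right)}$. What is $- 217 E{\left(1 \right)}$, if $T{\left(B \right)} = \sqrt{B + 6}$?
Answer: $-1085 + 217 \sqrt{7} \approx -510.87$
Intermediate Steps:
$T{\left(B \right)} = \sqrt{6 + B}$
$E{\left(O \right)} = 5 - \sqrt{6 + O}$
$- 217 E{\left(1 \right)} = - 217 \left(5 - \sqrt{6 + 1}\right) = - 217 \left(5 - \sqrt{7}\right) = -1085 + 217 \sqrt{7}$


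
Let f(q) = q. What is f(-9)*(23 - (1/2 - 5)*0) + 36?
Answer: -171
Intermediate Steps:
f(-9)*(23 - (1/2 - 5)*0) + 36 = -9*(23 - (1/2 - 5)*0) + 36 = -9*(23 - (½ - 5)*0) + 36 = -9*(23 - (-9)*0/2) + 36 = -9*(23 - 1*0) + 36 = -9*(23 + 0) + 36 = -9*23 + 36 = -207 + 36 = -171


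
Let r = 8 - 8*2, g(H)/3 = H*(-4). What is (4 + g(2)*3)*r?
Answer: 544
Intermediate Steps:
g(H) = -12*H (g(H) = 3*(H*(-4)) = 3*(-4*H) = -12*H)
r = -8 (r = 8 - 16 = -8)
(4 + g(2)*3)*r = (4 - 12*2*3)*(-8) = (4 - 24*3)*(-8) = (4 - 72)*(-8) = -68*(-8) = 544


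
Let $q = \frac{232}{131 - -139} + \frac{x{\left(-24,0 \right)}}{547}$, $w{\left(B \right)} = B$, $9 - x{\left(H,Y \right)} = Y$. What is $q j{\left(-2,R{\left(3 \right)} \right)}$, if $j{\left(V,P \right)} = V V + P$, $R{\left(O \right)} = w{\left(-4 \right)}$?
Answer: $0$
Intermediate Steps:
$x{\left(H,Y \right)} = 9 - Y$
$R{\left(O \right)} = -4$
$j{\left(V,P \right)} = P + V^{2}$ ($j{\left(V,P \right)} = V^{2} + P = P + V^{2}$)
$q = \frac{64667}{73845}$ ($q = \frac{232}{131 - -139} + \frac{9 - 0}{547} = \frac{232}{131 + 139} + \left(9 + 0\right) \frac{1}{547} = \frac{232}{270} + 9 \cdot \frac{1}{547} = 232 \cdot \frac{1}{270} + \frac{9}{547} = \frac{116}{135} + \frac{9}{547} = \frac{64667}{73845} \approx 0.87571$)
$q j{\left(-2,R{\left(3 \right)} \right)} = \frac{64667 \left(-4 + \left(-2\right)^{2}\right)}{73845} = \frac{64667 \left(-4 + 4\right)}{73845} = \frac{64667}{73845} \cdot 0 = 0$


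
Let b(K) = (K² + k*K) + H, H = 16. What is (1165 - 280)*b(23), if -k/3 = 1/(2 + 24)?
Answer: 12479385/26 ≈ 4.7998e+5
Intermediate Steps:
k = -3/26 (k = -3/(2 + 24) = -3/26 ≈ -0.11538)
b(K) = 16 + K² - 3*K/26 (b(K) = (K² - 3*K/26) + 16 = 16 + K² - 3*K/26)
(1165 - 280)*b(23) = (1165 - 280)*(16 + 23² - 3/26*23) = 885*(16 + 529 - 69/26) = 885*(14101/26) = 12479385/26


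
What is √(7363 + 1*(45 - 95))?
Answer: √7313 ≈ 85.516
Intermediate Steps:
√(7363 + 1*(45 - 95)) = √(7363 + 1*(-50)) = √(7363 - 50) = √7313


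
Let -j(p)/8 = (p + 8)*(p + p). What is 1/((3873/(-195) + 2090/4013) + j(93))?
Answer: -260845/39206918293 ≈ -6.6530e-6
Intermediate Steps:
j(p) = -16*p*(8 + p) (j(p) = -8*(p + 8)*(p + p) = -8*(8 + p)*2*p = -16*p*(8 + p))
1/((3873/(-195) + 2090/4013) + j(93)) = 1/((3873/(-195) + 2090/4013) - 16*93*(8 + 93)) = 1/((3873*(-1/195) + 2090*(1/4013)) - 16*93*101) = 1/((-1291/65 + 2090/4013) - 150288) = 1/(-5044933/260845 - 150288) = 1/(-39206918293/260845) = -260845/39206918293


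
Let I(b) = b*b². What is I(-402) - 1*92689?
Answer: -65057497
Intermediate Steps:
I(b) = b³
I(-402) - 1*92689 = (-402)³ - 1*92689 = -64964808 - 92689 = -65057497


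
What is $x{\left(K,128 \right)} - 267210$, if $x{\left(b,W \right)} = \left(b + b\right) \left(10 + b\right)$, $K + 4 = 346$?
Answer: $-26442$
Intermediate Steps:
$K = 342$ ($K = -4 + 346 = 342$)
$x{\left(b,W \right)} = 2 b \left(10 + b\right)$
$x{\left(K,128 \right)} - 267210 = 2 \cdot 342 \left(10 + 342\right) - 267210 = 2 \cdot 342 \cdot 352 - 267210 = 240768 - 267210 = -26442$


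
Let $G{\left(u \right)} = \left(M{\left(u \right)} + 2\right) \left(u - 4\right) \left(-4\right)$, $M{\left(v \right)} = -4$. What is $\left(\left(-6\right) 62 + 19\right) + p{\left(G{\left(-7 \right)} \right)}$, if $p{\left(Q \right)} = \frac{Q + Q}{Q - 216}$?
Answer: $- \frac{6696}{19} \approx -352.42$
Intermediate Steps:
$G{\left(u \right)} = -32 + 8 u$ ($G{\left(u \right)} = \left(-4 + 2\right) \left(u - 4\right) \left(-4\right) = - 2 \left(-4 + u\right) \left(-4\right) = - 2 \left(16 - 4 u\right) = -32 + 8 u$)
$p{\left(Q \right)} = \frac{2 Q}{-216 + Q}$
$\left(\left(-6\right) 62 + 19\right) + p{\left(G{\left(-7 \right)} \right)} = \left(\left(-6\right) 62 + 19\right) + \frac{2 \left(-32 + 8 \left(-7\right)\right)}{-216 + \left(-32 + 8 \left(-7\right)\right)} = \left(-372 + 19\right) + \frac{2 \left(-32 - 56\right)}{-216 - 88} = -353 + 2 \left(-88\right) \frac{1}{-216 - 88} = -353 + 2 \left(-88\right) \frac{1}{-304} = -353 + 2 \left(-88\right) \left(- \frac{1}{304}\right) = -353 + \frac{11}{19} = - \frac{6696}{19}$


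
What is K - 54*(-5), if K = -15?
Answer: 255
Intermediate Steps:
K - 54*(-5) = -15 - 54*(-5) = -15 - 9*(-30) = -15 + 270 = 255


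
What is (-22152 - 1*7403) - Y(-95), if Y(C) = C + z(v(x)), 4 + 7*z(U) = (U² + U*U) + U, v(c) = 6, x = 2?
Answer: -206294/7 ≈ -29471.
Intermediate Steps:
z(U) = -4/7 + U/7 + 2*U²/7 (z(U) = -4/7 + ((U² + U*U) + U)/7 = -4/7 + ((U² + U²) + U)/7 = -4/7 + (2*U² + U)/7 = -4/7 + (U + 2*U²)/7 = -4/7 + (U/7 + 2*U²/7) = -4/7 + U/7 + 2*U²/7)
Y(C) = 74/7 + C (Y(C) = C + (-4/7 + (⅐)*6 + (2/7)*6²) = C + (-4/7 + 6/7 + (2/7)*36) = C + (-4/7 + 6/7 + 72/7) = C + 74/7 = 74/7 + C)
(-22152 - 1*7403) - Y(-95) = (-22152 - 1*7403) - (74/7 - 95) = (-22152 - 7403) - 1*(-591/7) = -29555 + 591/7 = -206294/7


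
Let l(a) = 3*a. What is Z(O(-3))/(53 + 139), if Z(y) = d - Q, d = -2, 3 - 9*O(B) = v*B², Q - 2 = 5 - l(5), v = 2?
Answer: 1/32 ≈ 0.031250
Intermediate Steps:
Q = -8 (Q = 2 + (5 - 3*5) = 2 + (5 - 1*15) = 2 + (5 - 15) = 2 - 10 = -8)
O(B) = ⅓ - 2*B²/9
Z(y) = 6 (Z(y) = -2 - 1*(-8) = -2 + 8 = 6)
Z(O(-3))/(53 + 139) = 6/(53 + 139) = 6/192 = (1/192)*6 = 1/32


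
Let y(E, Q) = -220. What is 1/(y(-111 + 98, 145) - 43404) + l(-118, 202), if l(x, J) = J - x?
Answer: 13959679/43624 ≈ 320.00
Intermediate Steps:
1/(y(-111 + 98, 145) - 43404) + l(-118, 202) = 1/(-220 - 43404) + (202 - 1*(-118)) = 1/(-43624) + (202 + 118) = -1/43624 + 320 = 13959679/43624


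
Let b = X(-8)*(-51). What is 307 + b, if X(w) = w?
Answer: 715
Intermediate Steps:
b = 408 (b = -8*(-51) = 408)
307 + b = 307 + 408 = 715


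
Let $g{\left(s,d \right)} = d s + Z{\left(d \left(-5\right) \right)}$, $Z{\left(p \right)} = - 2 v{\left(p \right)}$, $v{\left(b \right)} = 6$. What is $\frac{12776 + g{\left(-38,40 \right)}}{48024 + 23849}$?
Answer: $\frac{11244}{71873} \approx 0.15644$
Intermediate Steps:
$Z{\left(p \right)} = -12$ ($Z{\left(p \right)} = \left(-2\right) 6 = -12$)
$g{\left(s,d \right)} = -12 + d s$ ($g{\left(s,d \right)} = d s - 12 = -12 + d s$)
$\frac{12776 + g{\left(-38,40 \right)}}{48024 + 23849} = \frac{12776 + \left(-12 + 40 \left(-38\right)\right)}{48024 + 23849} = \frac{12776 - 1532}{71873} = \left(12776 - 1532\right) \frac{1}{71873} = 11244 \cdot \frac{1}{71873} = \frac{11244}{71873}$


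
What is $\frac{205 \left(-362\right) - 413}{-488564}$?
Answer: $\frac{74623}{488564} \approx 0.15274$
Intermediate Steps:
$\frac{205 \left(-362\right) - 413}{-488564} = \left(-74210 - 413\right) \left(- \frac{1}{488564}\right) = \left(-74623\right) \left(- \frac{1}{488564}\right) = \frac{74623}{488564}$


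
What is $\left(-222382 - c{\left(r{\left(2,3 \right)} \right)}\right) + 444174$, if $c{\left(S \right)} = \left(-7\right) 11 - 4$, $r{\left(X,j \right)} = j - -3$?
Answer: $221873$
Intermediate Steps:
$r{\left(X,j \right)} = 3 + j$ ($r{\left(X,j \right)} = j + 3 = 3 + j$)
$c{\left(S \right)} = -81$ ($c{\left(S \right)} = -77 - 4 = -81$)
$\left(-222382 - c{\left(r{\left(2,3 \right)} \right)}\right) + 444174 = \left(-222382 - -81\right) + 444174 = \left(-222382 + 81\right) + 444174 = -222301 + 444174 = 221873$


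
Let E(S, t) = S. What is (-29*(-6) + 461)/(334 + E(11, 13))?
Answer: 127/69 ≈ 1.8406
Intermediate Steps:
(-29*(-6) + 461)/(334 + E(11, 13)) = (-29*(-6) + 461)/(334 + 11) = (174 + 461)/345 = 635*(1/345) = 127/69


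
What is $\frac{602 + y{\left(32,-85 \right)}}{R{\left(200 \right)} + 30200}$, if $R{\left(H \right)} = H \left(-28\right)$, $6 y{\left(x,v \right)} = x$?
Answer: $\frac{911}{36900} \approx 0.024688$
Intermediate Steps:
$y{\left(x,v \right)} = \frac{x}{6}$
$R{\left(H \right)} = - 28 H$
$\frac{602 + y{\left(32,-85 \right)}}{R{\left(200 \right)} + 30200} = \frac{602 + \frac{1}{6} \cdot 32}{\left(-28\right) 200 + 30200} = \frac{602 + \frac{16}{3}}{-5600 + 30200} = \frac{1822}{3 \cdot 24600} = \frac{1822}{3} \cdot \frac{1}{24600} = \frac{911}{36900}$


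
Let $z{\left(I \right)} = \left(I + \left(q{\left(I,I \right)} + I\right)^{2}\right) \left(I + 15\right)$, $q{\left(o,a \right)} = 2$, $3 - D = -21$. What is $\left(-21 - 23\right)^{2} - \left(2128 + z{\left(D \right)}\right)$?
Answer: $-27492$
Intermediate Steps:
$D = 24$ ($D = 3 - -21 = 3 + 21 = 24$)
$z{\left(I \right)} = \left(15 + I\right) \left(I + \left(2 + I\right)^{2}\right)$ ($z{\left(I \right)} = \left(I + \left(2 + I\right)^{2}\right) \left(I + 15\right) = \left(I + \left(2 + I\right)^{2}\right) \left(15 + I\right) = \left(15 + I\right) \left(I + \left(2 + I\right)^{2}\right)$)
$\left(-21 - 23\right)^{2} - \left(2128 + z{\left(D \right)}\right) = \left(-21 - 23\right)^{2} - \left(2128 + \left(60 + 24^{3} + 20 \cdot 24^{2} + 79 \cdot 24\right)\right) = \left(-44\right)^{2} - \left(2128 + \left(60 + 13824 + 20 \cdot 576 + 1896\right)\right) = 1936 - \left(2128 + \left(60 + 13824 + 11520 + 1896\right)\right) = 1936 - \left(2128 + 27300\right) = 1936 - 29428 = -27492$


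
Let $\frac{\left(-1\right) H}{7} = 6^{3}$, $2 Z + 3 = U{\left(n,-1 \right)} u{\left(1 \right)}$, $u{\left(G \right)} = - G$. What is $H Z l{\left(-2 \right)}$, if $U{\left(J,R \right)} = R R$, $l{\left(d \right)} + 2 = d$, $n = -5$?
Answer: $-12096$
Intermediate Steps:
$l{\left(d \right)} = -2 + d$
$U{\left(J,R \right)} = R^{2}$
$Z = -2$ ($Z = - \frac{3}{2} + \frac{\left(-1\right)^{2} \left(\left(-1\right) 1\right)}{2} = - \frac{3}{2} + \frac{1 \left(-1\right)}{2} = - \frac{3}{2} + \frac{1}{2} \left(-1\right) = - \frac{3}{2} - \frac{1}{2} = -2$)
$H = -1512$ ($H = - 7 \cdot 6^{3} = \left(-7\right) 216 = -1512$)
$H Z l{\left(-2 \right)} = \left(-1512\right) \left(-2\right) \left(-2 - 2\right) = 3024 \left(-4\right) = -12096$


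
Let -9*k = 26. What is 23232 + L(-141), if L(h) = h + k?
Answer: 207793/9 ≈ 23088.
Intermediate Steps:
k = -26/9 (k = -1/9*26 = -26/9 ≈ -2.8889)
L(h) = -26/9 + h (L(h) = h - 26/9 = -26/9 + h)
23232 + L(-141) = 23232 + (-26/9 - 141) = 23232 - 1295/9 = 207793/9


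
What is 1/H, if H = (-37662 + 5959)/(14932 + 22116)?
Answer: -37048/31703 ≈ -1.1686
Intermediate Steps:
H = -31703/37048 ≈ -0.85573
1/H = 1/(-31703/37048) = -37048/31703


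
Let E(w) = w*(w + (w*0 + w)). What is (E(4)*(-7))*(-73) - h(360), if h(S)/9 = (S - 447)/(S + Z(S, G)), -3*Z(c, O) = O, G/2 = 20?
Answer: 17008429/1040 ≈ 16354.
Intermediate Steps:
G = 40 (G = 2*20 = 40)
E(w) = 2*w**2 (E(w) = w*(w + (0 + w)) = w*(w + w) = w*(2*w) = 2*w**2)
Z(c, O) = -O/3
h(S) = 9*(-447 + S)/(-40/3 + S) (h(S) = 9*((S - 447)/(S - 1/3*40)) = 9*((-447 + S)/(S - 40/3)) = 9*((-447 + S)/(-40/3 + S)) = 9*(-447 + S)/(-40/3 + S))
(E(4)*(-7))*(-73) - h(360) = ((2*4**2)*(-7))*(-73) - 27*(-447 + 360)/(-40 + 3*360) = ((2*16)*(-7))*(-73) - 27*(-87)/(-40 + 1080) = (32*(-7))*(-73) - 27*(-87)/1040 = -224*(-73) - 27*(-87)/1040 = 16352 - 1*(-2349/1040) = 16352 + 2349/1040 = 17008429/1040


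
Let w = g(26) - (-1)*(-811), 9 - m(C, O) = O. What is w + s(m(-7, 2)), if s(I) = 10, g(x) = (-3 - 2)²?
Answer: -776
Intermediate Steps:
m(C, O) = 9 - O
g(x) = 25 (g(x) = (-5)² = 25)
w = -786 (w = 25 - (-1)*(-811) = 25 - 1*811 = 25 - 811 = -786)
w + s(m(-7, 2)) = -786 + 10 = -776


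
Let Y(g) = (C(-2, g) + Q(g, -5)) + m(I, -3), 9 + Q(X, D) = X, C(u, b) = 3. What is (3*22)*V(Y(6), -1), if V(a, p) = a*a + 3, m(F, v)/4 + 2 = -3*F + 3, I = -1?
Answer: 17094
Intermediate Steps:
m(F, v) = 4 - 12*F (m(F, v) = -8 + 4*(-3*F + 3) = -8 + 4*(3 - 3*F) = -8 + (12 - 12*F) = 4 - 12*F)
Q(X, D) = -9 + X
Y(g) = 10 + g (Y(g) = (3 + (-9 + g)) + (4 - 12*(-1)) = (-6 + g) + (4 + 12) = (-6 + g) + 16 = 10 + g)
V(a, p) = 3 + a**2 (V(a, p) = a**2 + 3 = 3 + a**2)
(3*22)*V(Y(6), -1) = (3*22)*(3 + (10 + 6)**2) = 66*(3 + 16**2) = 66*(3 + 256) = 66*259 = 17094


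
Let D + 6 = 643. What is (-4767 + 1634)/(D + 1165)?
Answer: -3133/1802 ≈ -1.7386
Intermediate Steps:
D = 637 (D = -6 + 643 = 637)
(-4767 + 1634)/(D + 1165) = (-4767 + 1634)/(637 + 1165) = -3133/1802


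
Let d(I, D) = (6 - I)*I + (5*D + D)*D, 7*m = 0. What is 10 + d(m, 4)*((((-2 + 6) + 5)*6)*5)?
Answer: 25930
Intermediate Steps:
m = 0 (m = (⅐)*0 = 0)
d(I, D) = 6*D² + I*(6 - I) (d(I, D) = I*(6 - I) + (6*D)*D = I*(6 - I) + 6*D² = 6*D² + I*(6 - I))
10 + d(m, 4)*((((-2 + 6) + 5)*6)*5) = 10 + (-1*0² + 6*0 + 6*4²)*((((-2 + 6) + 5)*6)*5) = 10 + (-1*0 + 0 + 6*16)*(((4 + 5)*6)*5) = 10 + (0 + 0 + 96)*((9*6)*5) = 10 + 96*(54*5) = 10 + 96*270 = 10 + 25920 = 25930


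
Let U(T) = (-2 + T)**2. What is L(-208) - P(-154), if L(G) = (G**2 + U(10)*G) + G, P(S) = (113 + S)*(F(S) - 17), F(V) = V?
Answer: 22733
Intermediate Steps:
P(S) = (-17 + S)*(113 + S) (P(S) = (113 + S)*(S - 17) = (113 + S)*(-17 + S) = (-17 + S)*(113 + S))
L(G) = G**2 + 65*G (L(G) = (G**2 + (-2 + 10)**2*G) + G = (G**2 + 8**2*G) + G = (G**2 + 64*G) + G = G**2 + 65*G)
L(-208) - P(-154) = -208*(65 - 208) - (-1921 + (-154)**2 + 96*(-154)) = -208*(-143) - (-1921 + 23716 - 14784) = 29744 - 1*7011 = 29744 - 7011 = 22733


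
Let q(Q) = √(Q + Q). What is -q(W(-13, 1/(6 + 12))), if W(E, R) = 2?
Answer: -2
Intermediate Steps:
q(Q) = √2*√Q (q(Q) = √(2*Q) = √2*√Q)
-q(W(-13, 1/(6 + 12))) = -√2*√2 = -1*2 = -2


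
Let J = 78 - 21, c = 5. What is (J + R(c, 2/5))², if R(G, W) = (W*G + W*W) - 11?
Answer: 1449616/625 ≈ 2319.4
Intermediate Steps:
R(G, W) = -11 + W² + G*W (R(G, W) = (G*W + W²) - 11 = (W² + G*W) - 11 = -11 + W² + G*W)
J = 57
(J + R(c, 2/5))² = (57 + (-11 + (2/5)² + 5*(2/5)))² = (57 + (-11 + (2*(⅕))² + 5*(2*(⅕))))² = (57 + (-11 + (⅖)² + 5*(⅖)))² = (57 + (-11 + 4/25 + 2))² = (57 - 221/25)² = (1204/25)² = 1449616/625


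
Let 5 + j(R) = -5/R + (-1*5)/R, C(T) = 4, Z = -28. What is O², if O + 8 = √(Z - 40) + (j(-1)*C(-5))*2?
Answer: 956 + 128*I*√17 ≈ 956.0 + 527.76*I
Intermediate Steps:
j(R) = -5 - 10/R (j(R) = -5 + (-5/R + (-1*5)/R) = -5 + (-5/R - 5/R) = -5 - 10/R)
O = 32 + 2*I*√17 (O = -8 + (√(-28 - 40) + ((-5 - 10/(-1))*4)*2) = -8 + (√(-68) + ((-5 - 10*(-1))*4)*2) = -8 + (2*I*√17 + ((-5 + 10)*4)*2) = -8 + (2*I*√17 + (5*4)*2) = -8 + (2*I*√17 + 20*2) = -8 + (2*I*√17 + 40) = -8 + (40 + 2*I*√17) = 32 + 2*I*√17 ≈ 32.0 + 8.2462*I)
O² = (32 + 2*I*√17)²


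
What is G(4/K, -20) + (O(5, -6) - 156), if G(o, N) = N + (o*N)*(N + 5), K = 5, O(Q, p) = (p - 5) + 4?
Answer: 57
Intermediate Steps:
O(Q, p) = -1 + p (O(Q, p) = (-5 + p) + 4 = -1 + p)
G(o, N) = N + N*o*(5 + N) (G(o, N) = N + (N*o)*(5 + N) = N + N*o*(5 + N))
G(4/K, -20) + (O(5, -6) - 156) = -20*(1 + 5*(4/5) - 80/5) + ((-1 - 6) - 156) = -20*(1 + 5*(4*(⅕)) - 80/5) + (-7 - 156) = -20*(1 + 5*(⅘) - 20*⅘) - 163 = -20*(1 + 4 - 16) - 163 = -20*(-11) - 163 = 220 - 163 = 57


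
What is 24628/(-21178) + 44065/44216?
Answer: -77871539/468203224 ≈ -0.16632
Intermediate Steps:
24628/(-21178) + 44065/44216 = 24628*(-1/21178) + 44065*(1/44216) = -12314/10589 + 44065/44216 = -77871539/468203224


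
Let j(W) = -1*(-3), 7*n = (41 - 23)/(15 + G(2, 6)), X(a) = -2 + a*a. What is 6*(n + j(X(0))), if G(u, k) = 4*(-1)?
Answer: 1494/77 ≈ 19.403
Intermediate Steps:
X(a) = -2 + a²
G(u, k) = -4
n = 18/77 (n = ((41 - 23)/(15 - 4))/7 = (18/11)/7 = (18*(1/11))/7 = (⅐)*(18/11) = 18/77 ≈ 0.23377)
j(W) = 3
6*(n + j(X(0))) = 6*(18/77 + 3) = 6*(249/77) = 1494/77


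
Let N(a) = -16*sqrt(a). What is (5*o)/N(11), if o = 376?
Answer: -235*sqrt(11)/22 ≈ -35.428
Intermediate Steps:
(5*o)/N(11) = (5*376)/((-16*sqrt(11))) = 1880*(-sqrt(11)/176) = -235*sqrt(11)/22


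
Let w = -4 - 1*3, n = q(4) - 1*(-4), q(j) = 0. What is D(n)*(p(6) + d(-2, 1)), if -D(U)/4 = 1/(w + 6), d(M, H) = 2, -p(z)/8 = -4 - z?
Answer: 328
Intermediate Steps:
p(z) = 32 + 8*z (p(z) = -8*(-4 - z) = 32 + 8*z)
n = 4 (n = 0 - 1*(-4) = 0 + 4 = 4)
w = -7 (w = -4 - 3 = -7)
D(U) = 4 (D(U) = -4/(-7 + 6) = -4/(-1) = -4*(-1) = 4)
D(n)*(p(6) + d(-2, 1)) = 4*((32 + 8*6) + 2) = 4*((32 + 48) + 2) = 4*(80 + 2) = 4*82 = 328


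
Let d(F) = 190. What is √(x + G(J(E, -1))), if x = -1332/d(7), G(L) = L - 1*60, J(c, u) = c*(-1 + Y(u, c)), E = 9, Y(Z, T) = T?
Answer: √45030/95 ≈ 2.2337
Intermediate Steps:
J(c, u) = c*(-1 + c)
G(L) = -60 + L (G(L) = L - 60 = -60 + L)
x = -666/95 (x = -1332/190 = -1332*1/190 = -666/95 ≈ -7.0105)
√(x + G(J(E, -1))) = √(-666/95 + (-60 + 9*(-1 + 9))) = √(-666/95 + (-60 + 9*8)) = √(-666/95 + (-60 + 72)) = √(-666/95 + 12) = √(474/95) = √45030/95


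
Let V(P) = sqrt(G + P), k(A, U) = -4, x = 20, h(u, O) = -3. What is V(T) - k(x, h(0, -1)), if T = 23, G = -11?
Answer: 4 + 2*sqrt(3) ≈ 7.4641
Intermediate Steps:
V(P) = sqrt(-11 + P)
V(T) - k(x, h(0, -1)) = sqrt(-11 + 23) - 1*(-4) = sqrt(12) + 4 = 2*sqrt(3) + 4 = 4 + 2*sqrt(3)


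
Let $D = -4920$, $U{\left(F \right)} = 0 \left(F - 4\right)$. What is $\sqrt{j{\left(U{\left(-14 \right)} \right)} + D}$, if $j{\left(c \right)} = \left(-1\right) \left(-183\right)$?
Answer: $i \sqrt{4737} \approx 68.826 i$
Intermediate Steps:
$U{\left(F \right)} = 0$ ($U{\left(F \right)} = 0 \left(-4 + F\right) = 0$)
$j{\left(c \right)} = 183$
$\sqrt{j{\left(U{\left(-14 \right)} \right)} + D} = \sqrt{183 - 4920} = \sqrt{-4737} = i \sqrt{4737}$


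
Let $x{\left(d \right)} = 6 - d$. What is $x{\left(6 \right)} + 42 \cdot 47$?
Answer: $1974$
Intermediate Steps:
$x{\left(6 \right)} + 42 \cdot 47 = \left(6 - 6\right) + 42 \cdot 47 = \left(6 - 6\right) + 1974 = 0 + 1974 = 1974$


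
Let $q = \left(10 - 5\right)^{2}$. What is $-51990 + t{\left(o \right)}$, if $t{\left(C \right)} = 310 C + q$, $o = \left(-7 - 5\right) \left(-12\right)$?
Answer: $-7325$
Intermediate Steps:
$o = 144$ ($o = \left(-12\right) \left(-12\right) = 144$)
$q = 25$ ($q = 5^{2} = 25$)
$t{\left(C \right)} = 25 + 310 C$ ($t{\left(C \right)} = 310 C + 25 = 25 + 310 C$)
$-51990 + t{\left(o \right)} = -51990 + \left(25 + 310 \cdot 144\right) = -51990 + \left(25 + 44640\right) = -51990 + 44665 = -7325$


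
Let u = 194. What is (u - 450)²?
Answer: 65536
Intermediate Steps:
(u - 450)² = (194 - 450)² = (-256)² = 65536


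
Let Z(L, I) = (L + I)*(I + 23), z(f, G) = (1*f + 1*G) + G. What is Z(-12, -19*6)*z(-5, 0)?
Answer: -57330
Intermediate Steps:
z(f, G) = f + 2*G (z(f, G) = (f + G) + G = (G + f) + G = f + 2*G)
Z(L, I) = (23 + I)*(I + L) (Z(L, I) = (I + L)*(23 + I) = (23 + I)*(I + L))
Z(-12, -19*6)*z(-5, 0) = ((-19*6)² + 23*(-19*6) + 23*(-12) - 19*6*(-12))*(-5 + 2*0) = ((-114)² + 23*(-114) - 276 - 114*(-12))*(-5 + 0) = (12996 - 2622 - 276 + 1368)*(-5) = 11466*(-5) = -57330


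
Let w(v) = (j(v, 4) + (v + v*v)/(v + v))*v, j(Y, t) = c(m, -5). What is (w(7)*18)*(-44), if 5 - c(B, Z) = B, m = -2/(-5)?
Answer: -238392/5 ≈ -47678.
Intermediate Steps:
m = 2/5 (m = -2*(-1/5) = 2/5 ≈ 0.40000)
c(B, Z) = 5 - B
j(Y, t) = 23/5 (j(Y, t) = 5 - 1*2/5 = 5 - 2/5 = 23/5)
w(v) = v*(23/5 + (v + v**2)/(2*v)) (w(v) = (23/5 + (v + v*v)/(v + v))*v = (23/5 + (v + v**2)/((2*v)))*v = (23/5 + (v + v**2)*(1/(2*v)))*v = (23/5 + (v + v**2)/(2*v))*v = v*(23/5 + (v + v**2)/(2*v)))
(w(7)*18)*(-44) = (((1/10)*7*(51 + 5*7))*18)*(-44) = (((1/10)*7*(51 + 35))*18)*(-44) = (((1/10)*7*86)*18)*(-44) = ((301/5)*18)*(-44) = (5418/5)*(-44) = -238392/5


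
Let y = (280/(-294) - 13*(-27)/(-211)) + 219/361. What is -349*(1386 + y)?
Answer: -772622888236/1599591 ≈ -4.8301e+5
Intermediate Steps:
y = -3213962/1599591 (y = (280*(-1/294) + 351*(-1/211)) + 219*(1/361) = (-20/21 - 351/211) + 219/361 = -11591/4431 + 219/361 = -3213962/1599591 ≈ -2.0092)
-349*(1386 + y) = -349*(1386 - 3213962/1599591) = -349*2213819164/1599591 = -772622888236/1599591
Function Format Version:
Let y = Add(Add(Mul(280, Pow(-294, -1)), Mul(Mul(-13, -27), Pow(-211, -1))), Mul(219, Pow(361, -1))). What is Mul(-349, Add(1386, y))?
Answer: Rational(-772622888236, 1599591) ≈ -4.8301e+5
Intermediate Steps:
y = Rational(-3213962, 1599591) (y = Add(Add(Mul(280, Rational(-1, 294)), Mul(351, Rational(-1, 211))), Mul(219, Rational(1, 361))) = Add(Add(Rational(-20, 21), Rational(-351, 211)), Rational(219, 361)) = Add(Rational(-11591, 4431), Rational(219, 361)) = Rational(-3213962, 1599591) ≈ -2.0092)
Mul(-349, Add(1386, y)) = Mul(-349, Add(1386, Rational(-3213962, 1599591))) = Mul(-349, Rational(2213819164, 1599591)) = Rational(-772622888236, 1599591)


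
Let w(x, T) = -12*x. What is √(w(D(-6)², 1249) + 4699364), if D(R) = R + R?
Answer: 2*√1174409 ≈ 2167.4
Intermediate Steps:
D(R) = 2*R
√(w(D(-6)², 1249) + 4699364) = √(-12*(2*(-6))² + 4699364) = √(-12*(-12)² + 4699364) = √(-12*144 + 4699364) = √(-1728 + 4699364) = √4697636 = 2*√1174409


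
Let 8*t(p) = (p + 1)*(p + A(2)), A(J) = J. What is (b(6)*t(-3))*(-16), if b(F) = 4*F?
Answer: -96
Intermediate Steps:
t(p) = (1 + p)*(2 + p)/8 (t(p) = ((p + 1)*(p + 2))/8 = ((1 + p)*(2 + p))/8 = (1 + p)*(2 + p)/8)
(b(6)*t(-3))*(-16) = ((4*6)*(¼ + (⅛)*(-3)² + (3/8)*(-3)))*(-16) = (24*(¼ + (⅛)*9 - 9/8))*(-16) = (24*(¼ + 9/8 - 9/8))*(-16) = (24*(¼))*(-16) = 6*(-16) = -96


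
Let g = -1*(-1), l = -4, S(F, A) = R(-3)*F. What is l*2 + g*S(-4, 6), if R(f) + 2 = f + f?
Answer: 24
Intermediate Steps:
R(f) = -2 + 2*f (R(f) = -2 + (f + f) = -2 + 2*f)
S(F, A) = -8*F (S(F, A) = (-2 + 2*(-3))*F = (-2 - 6)*F = -8*F)
g = 1
l*2 + g*S(-4, 6) = -4*2 + 1*(-8*(-4)) = -8 + 1*32 = -8 + 32 = 24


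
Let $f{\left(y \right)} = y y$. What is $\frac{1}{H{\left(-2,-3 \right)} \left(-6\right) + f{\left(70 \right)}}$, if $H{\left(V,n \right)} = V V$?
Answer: $\frac{1}{4876} \approx 0.00020509$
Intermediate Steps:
$H{\left(V,n \right)} = V^{2}$
$f{\left(y \right)} = y^{2}$
$\frac{1}{H{\left(-2,-3 \right)} \left(-6\right) + f{\left(70 \right)}} = \frac{1}{\left(-2\right)^{2} \left(-6\right) + 70^{2}} = \frac{1}{4 \left(-6\right) + 4900} = \frac{1}{-24 + 4900} = \frac{1}{4876}$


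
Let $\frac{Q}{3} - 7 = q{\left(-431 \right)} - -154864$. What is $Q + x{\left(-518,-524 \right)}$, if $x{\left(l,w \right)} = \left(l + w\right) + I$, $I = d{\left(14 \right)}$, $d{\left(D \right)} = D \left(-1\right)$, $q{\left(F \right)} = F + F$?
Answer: $460971$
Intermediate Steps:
$q{\left(F \right)} = 2 F$
$d{\left(D \right)} = - D$
$I = -14$ ($I = \left(-1\right) 14 = -14$)
$x{\left(l,w \right)} = -14 + l + w$ ($x{\left(l,w \right)} = \left(l + w\right) - 14 = -14 + l + w$)
$Q = 462027$ ($Q = 21 + 3 \left(2 \left(-431\right) - -154864\right) = 21 + 3 \left(-862 + 154864\right) = 21 + 3 \cdot 154002 = 21 + 462006 = 462027$)
$Q + x{\left(-518,-524 \right)} = 462027 - 1056 = 460971$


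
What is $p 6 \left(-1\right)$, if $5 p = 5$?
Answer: $-6$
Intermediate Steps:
$p = 1$ ($p = \frac{1}{5} \cdot 5 = 1$)
$p 6 \left(-1\right) = 1 \cdot 6 \left(-1\right) = 6 \left(-1\right) = -6$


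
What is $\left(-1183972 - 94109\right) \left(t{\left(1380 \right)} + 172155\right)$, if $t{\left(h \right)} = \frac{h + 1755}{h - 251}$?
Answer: $- \frac{248415657796530}{1129} \approx -2.2003 \cdot 10^{11}$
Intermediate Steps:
$t{\left(h \right)} = \frac{1755 + h}{-251 + h}$
$\left(-1183972 - 94109\right) \left(t{\left(1380 \right)} + 172155\right) = \left(-1183972 - 94109\right) \left(\frac{1755 + 1380}{-251 + 1380} + 172155\right) = - 1278081 \left(\frac{1}{1129} \cdot 3135 + 172155\right) = - 1278081 \left(\frac{3135}{1129} + 172155\right) = \left(-1278081\right) \frac{194366130}{1129} = - \frac{248415657796530}{1129}$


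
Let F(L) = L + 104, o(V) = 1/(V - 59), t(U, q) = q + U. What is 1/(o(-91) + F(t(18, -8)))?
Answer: 150/17099 ≈ 0.0087724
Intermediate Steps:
t(U, q) = U + q
o(V) = 1/(-59 + V)
F(L) = 104 + L
1/(o(-91) + F(t(18, -8))) = 1/(1/(-59 - 91) + (104 + (18 - 8))) = 1/(1/(-150) + (104 + 10)) = 1/(-1/150 + 114) = 1/(17099/150) = 150/17099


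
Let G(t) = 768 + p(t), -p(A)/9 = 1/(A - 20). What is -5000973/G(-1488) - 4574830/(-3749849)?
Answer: -9424688400117042/1447632956299 ≈ -6510.4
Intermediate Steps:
p(A) = -9/(-20 + A) (p(A) = -9/(A - 20) = -9/(-20 + A))
G(t) = 768 - 9/(-20 + t)
-5000973/G(-1488) - 4574830/(-3749849) = -5000973*(-20 - 1488)/(3*(-5123 + 256*(-1488))) - 4574830/(-3749849) = -5000973*(-1508/(3*(-5123 - 380928))) - 4574830*(-1/3749849) = -5000973/(3*(-1/1508)*(-386051)) + 4574830/3749849 = -5000973/1158153/1508 + 4574830/3749849 = -5000973*1508/1158153 + 4574830/3749849 = -2513822428/386051 + 4574830/3749849 = -9424688400117042/1447632956299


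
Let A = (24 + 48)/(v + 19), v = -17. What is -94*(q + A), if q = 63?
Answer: -9306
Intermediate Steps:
A = 36 (A = (24 + 48)/(-17 + 19) = 72/2 = 72*(1/2) = 36)
-94*(q + A) = -94*(63 + 36) = -94*99 = -9306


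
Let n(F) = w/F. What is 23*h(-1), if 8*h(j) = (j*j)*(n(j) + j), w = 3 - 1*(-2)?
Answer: -69/4 ≈ -17.250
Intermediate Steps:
w = 5 (w = 3 + 2 = 5)
n(F) = 5/F
h(j) = j**2*(j + 5/j)/8 (h(j) = ((j*j)*(5/j + j))/8 = (j**2*(j + 5/j))/8 = j**2*(j + 5/j)/8)
23*h(-1) = 23*((1/8)*(-1)*(5 + (-1)**2)) = 23*((1/8)*(-1)*(5 + 1)) = 23*((1/8)*(-1)*6) = 23*(-3/4) = -69/4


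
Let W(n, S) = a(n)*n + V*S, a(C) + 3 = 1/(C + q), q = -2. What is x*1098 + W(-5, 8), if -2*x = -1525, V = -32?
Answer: 5858893/7 ≈ 8.3699e+5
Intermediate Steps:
a(C) = -3 + 1/(-2 + C) (a(C) = -3 + 1/(C - 2) = -3 + 1/(-2 + C))
W(n, S) = -32*S + n*(7 - 3*n)/(-2 + n) (W(n, S) = ((7 - 3*n)/(-2 + n))*n - 32*S = n*(7 - 3*n)/(-2 + n) - 32*S = -32*S + n*(7 - 3*n)/(-2 + n))
x = 1525/2 (x = -1/2*(-1525) = 1525/2 ≈ 762.50)
x*1098 + W(-5, 8) = (1525/2)*1098 + (-1*(-5)*(-7 + 3*(-5)) - 32*8*(-2 - 5))/(-2 - 5) = 837225 + (-1*(-5)*(-7 - 15) - 32*8*(-7))/(-7) = 837225 - (-1*(-5)*(-22) + 1792)/7 = 837225 - (-110 + 1792)/7 = 837225 - 1/7*1682 = 837225 - 1682/7 = 5858893/7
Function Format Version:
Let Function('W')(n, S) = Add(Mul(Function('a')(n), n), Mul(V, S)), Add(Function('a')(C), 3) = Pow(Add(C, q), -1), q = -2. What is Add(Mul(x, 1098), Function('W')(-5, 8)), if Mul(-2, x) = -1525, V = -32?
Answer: Rational(5858893, 7) ≈ 8.3699e+5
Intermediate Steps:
Function('a')(C) = Add(-3, Pow(Add(-2, C), -1)) (Function('a')(C) = Add(-3, Pow(Add(C, -2), -1)) = Add(-3, Pow(Add(-2, C), -1)))
Function('W')(n, S) = Add(Mul(-32, S), Mul(n, Pow(Add(-2, n), -1), Add(7, Mul(-3, n)))) (Function('W')(n, S) = Add(Mul(Mul(Pow(Add(-2, n), -1), Add(7, Mul(-3, n))), n), Mul(-32, S)) = Add(Mul(n, Pow(Add(-2, n), -1), Add(7, Mul(-3, n))), Mul(-32, S)) = Add(Mul(-32, S), Mul(n, Pow(Add(-2, n), -1), Add(7, Mul(-3, n)))))
x = Rational(1525, 2) (x = Mul(Rational(-1, 2), -1525) = Rational(1525, 2) ≈ 762.50)
Add(Mul(x, 1098), Function('W')(-5, 8)) = Add(Mul(Rational(1525, 2), 1098), Mul(Pow(Add(-2, -5), -1), Add(Mul(-1, -5, Add(-7, Mul(3, -5))), Mul(-32, 8, Add(-2, -5))))) = Add(837225, Mul(Pow(-7, -1), Add(Mul(-1, -5, Add(-7, -15)), Mul(-32, 8, -7)))) = Add(837225, Mul(Rational(-1, 7), Add(Mul(-1, -5, -22), 1792))) = Add(837225, Mul(Rational(-1, 7), Add(-110, 1792))) = Add(837225, Mul(Rational(-1, 7), 1682)) = Add(837225, Rational(-1682, 7)) = Rational(5858893, 7)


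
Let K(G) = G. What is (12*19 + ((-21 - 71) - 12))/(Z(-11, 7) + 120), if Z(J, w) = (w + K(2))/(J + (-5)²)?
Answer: 1736/1689 ≈ 1.0278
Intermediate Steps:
Z(J, w) = (2 + w)/(25 + J) (Z(J, w) = (w + 2)/(J + (-5)²) = (2 + w)/(J + 25) = (2 + w)/(25 + J))
(12*19 + ((-21 - 71) - 12))/(Z(-11, 7) + 120) = (12*19 + ((-21 - 71) - 12))/((2 + 7)/(25 - 11) + 120) = (228 + (-92 - 12))/(9/14 + 120) = (228 - 104)/((1/14)*9 + 120) = 124/(9/14 + 120) = 124/(1689/14) = 124*(14/1689) = 1736/1689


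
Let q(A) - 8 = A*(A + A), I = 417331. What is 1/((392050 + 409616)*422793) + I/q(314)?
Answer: 70724828566325939/33419363031406800 ≈ 2.1163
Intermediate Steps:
q(A) = 8 + 2*A**2 (q(A) = 8 + A*(A + A) = 8 + A*(2*A) = 8 + 2*A**2)
1/((392050 + 409616)*422793) + I/q(314) = 1/((392050 + 409616)*422793) + 417331/(8 + 2*314**2) = (1/422793)/801666 + 417331/(8 + 2*98596) = (1/801666)*(1/422793) + 417331/(8 + 197192) = 1/338938773138 + 417331/197200 = 70724828566325939/33419363031406800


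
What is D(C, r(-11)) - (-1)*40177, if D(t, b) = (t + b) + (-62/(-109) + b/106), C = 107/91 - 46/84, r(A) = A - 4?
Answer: 9048856894/225303 ≈ 40163.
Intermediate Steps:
r(A) = -4 + A
C = 49/78 (C = 107*(1/91) - 46*1/84 = 107/91 - 23/42 = 49/78 ≈ 0.62821)
D(t, b) = 62/109 + t + 107*b/106 (D(t, b) = (b + t) + (-62*(-1/109) + b*(1/106)) = (b + t) + (62/109 + b/106) = 62/109 + t + 107*b/106)
D(C, r(-11)) - (-1)*40177 = (62/109 + 49/78 + 107*(-4 - 11)/106) - (-1)*40177 = (62/109 + 49/78 + (107/106)*(-15)) - 1*(-40177) = (62/109 + 49/78 - 1605/106) + 40177 = -3141737/225303 + 40177 = 9048856894/225303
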